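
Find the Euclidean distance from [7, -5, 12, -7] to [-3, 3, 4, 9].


d = sqrt(sum of squared differences). (7--3)^2=100, (-5-3)^2=64, (12-4)^2=64, (-7-9)^2=256. Sum = 484.

22


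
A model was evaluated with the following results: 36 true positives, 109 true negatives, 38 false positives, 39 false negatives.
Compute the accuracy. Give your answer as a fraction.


Accuracy = (TP + TN) / (TP + TN + FP + FN) = (36 + 109) / 222 = 145/222.

145/222


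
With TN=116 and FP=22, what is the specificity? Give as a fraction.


Specificity = TN / (TN + FP) = 116 / 138 = 58/69.

58/69


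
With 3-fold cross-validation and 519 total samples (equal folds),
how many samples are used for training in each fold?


Each validation fold has 519/3 = 173 samples. Training set = 519 - 173 = 346.

346


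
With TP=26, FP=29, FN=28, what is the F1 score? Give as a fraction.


Precision = 26/55 = 26/55. Recall = 26/54 = 13/27. F1 = 2*P*R/(P+R) = 52/109.

52/109


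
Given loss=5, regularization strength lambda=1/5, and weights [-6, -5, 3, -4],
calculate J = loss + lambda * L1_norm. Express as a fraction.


L1 norm = sum(|w|) = 18. J = 5 + 1/5 * 18 = 43/5.

43/5


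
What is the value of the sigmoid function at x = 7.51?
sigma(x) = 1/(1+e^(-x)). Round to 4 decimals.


sigma(7.51) = 1/(1+e^(-7.51)) = 1/(1+0.000548) = 1/1.000548 = 0.9995.

0.9995


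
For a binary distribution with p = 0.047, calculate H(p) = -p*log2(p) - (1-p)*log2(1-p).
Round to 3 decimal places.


H = -0.047*log2(0.047) - 0.953*log2(0.953) = 0.274.

0.274


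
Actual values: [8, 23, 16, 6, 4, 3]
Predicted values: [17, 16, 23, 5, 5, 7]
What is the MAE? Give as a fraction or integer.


MAE = (1/6) * (|8-17|=9 + |23-16|=7 + |16-23|=7 + |6-5|=1 + |4-5|=1 + |3-7|=4). Sum = 29. MAE = 29/6.

29/6


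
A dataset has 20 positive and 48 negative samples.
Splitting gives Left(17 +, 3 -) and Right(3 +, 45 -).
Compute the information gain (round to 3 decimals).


H(parent) = 0.8740. H(left) = 0.6098, H(right) = 0.3373. Weighted = (20/68)*0.6098 + (48/68)*0.3373 = 0.4174. IG = 0.8740 - 0.4174 = 0.4566, which rounds to 0.457.

0.457


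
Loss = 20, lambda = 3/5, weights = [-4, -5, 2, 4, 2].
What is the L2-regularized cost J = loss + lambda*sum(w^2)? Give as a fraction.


L2 sq norm = sum(w^2) = 65. J = 20 + 3/5 * 65 = 59.

59


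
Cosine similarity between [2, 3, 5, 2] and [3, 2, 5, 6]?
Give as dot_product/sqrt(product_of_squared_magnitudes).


dot = 49. |a|^2 = 42, |b|^2 = 74. cos = 49/sqrt(3108).

49/sqrt(3108)


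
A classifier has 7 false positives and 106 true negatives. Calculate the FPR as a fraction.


FPR = FP / (FP + TN) = 7 / 113 = 7/113.

7/113


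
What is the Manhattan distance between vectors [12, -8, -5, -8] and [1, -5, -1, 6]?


d = sum of absolute differences: |12-1|=11 + |-8--5|=3 + |-5--1|=4 + |-8-6|=14 = 32.

32


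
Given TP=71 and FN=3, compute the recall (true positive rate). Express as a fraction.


Recall = TP / (TP + FN) = 71 / 74 = 71/74.

71/74


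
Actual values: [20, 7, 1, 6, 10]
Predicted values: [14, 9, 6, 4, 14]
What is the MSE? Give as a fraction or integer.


MSE = (1/5) * ((20-14)^2=36 + (7-9)^2=4 + (1-6)^2=25 + (6-4)^2=4 + (10-14)^2=16). Sum = 85. MSE = 17.

17


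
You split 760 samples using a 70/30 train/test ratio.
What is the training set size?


Test set = 760 * 30% = 228. Training set = 760 - 228 = 532.

532


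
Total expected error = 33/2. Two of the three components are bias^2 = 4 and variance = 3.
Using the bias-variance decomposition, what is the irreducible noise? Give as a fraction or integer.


Total error = bias^2 + variance + irreducible noise. So irreducible noise = 33/2 - 4 - 3 = 19/2.

19/2


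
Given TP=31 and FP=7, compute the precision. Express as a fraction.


Precision = TP / (TP + FP) = 31 / 38 = 31/38.

31/38


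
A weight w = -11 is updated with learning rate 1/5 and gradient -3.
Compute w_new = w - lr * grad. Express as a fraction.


w_new = -11 - 1/5 * -3 = -11 - -3/5 = -52/5.

-52/5


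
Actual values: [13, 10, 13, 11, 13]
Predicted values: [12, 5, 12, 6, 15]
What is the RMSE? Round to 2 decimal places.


MSE = 11.2000. RMSE = sqrt(11.2000) = 3.35.

3.35


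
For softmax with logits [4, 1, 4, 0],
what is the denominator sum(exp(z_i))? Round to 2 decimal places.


Denom = e^4=54.5982 + e^1=2.7183 + e^4=54.5982 + e^0=1.0000. Sum = 112.9147, which rounds to 112.91.

112.91


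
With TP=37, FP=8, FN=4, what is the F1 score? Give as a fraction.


Precision = 37/45 = 37/45. Recall = 37/41 = 37/41. F1 = 2*P*R/(P+R) = 37/43.

37/43


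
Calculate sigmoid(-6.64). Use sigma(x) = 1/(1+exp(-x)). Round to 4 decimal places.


sigma(-6.64) = 1/(1+e^(6.64)) = 1/(1+765.094993) = 1/766.094993 = 0.0013.

0.0013


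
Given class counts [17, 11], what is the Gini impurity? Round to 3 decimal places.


Total = 28. Proportions: 17/28, 11/28. sum(p_i^2) = 0.5230. Gini = 1 - 0.5230 = 0.4770, which rounds to 0.477.

0.477


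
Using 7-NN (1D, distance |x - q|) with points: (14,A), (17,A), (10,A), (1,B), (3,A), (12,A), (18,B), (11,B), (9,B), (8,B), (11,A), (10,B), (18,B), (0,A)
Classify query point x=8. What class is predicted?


Distances: |14-8|=6, |17-8|=9, |10-8|=2, |1-8|=7, |3-8|=5, |12-8|=4, |18-8|=10, |11-8|=3, |9-8|=1, |8-8|=0, |11-8|=3, |10-8|=2, |18-8|=10, |0-8|=8. 7 nearest: (8,B), (9,B), (10,A), (10,B), (11,A), (11,B), (12,A). Counts: {'B': 4, 'A': 3}. Majority class: B.

B


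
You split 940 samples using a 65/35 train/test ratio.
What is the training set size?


Test set = 940 * 35% = 329. Training set = 940 - 329 = 611.

611


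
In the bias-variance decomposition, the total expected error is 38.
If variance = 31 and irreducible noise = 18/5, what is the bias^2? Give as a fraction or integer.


Total error = bias^2 + variance + irreducible noise. So bias^2 = 38 - 31 - 18/5 = 17/5.

17/5


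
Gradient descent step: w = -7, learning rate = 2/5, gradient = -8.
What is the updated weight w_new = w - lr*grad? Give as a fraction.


w_new = -7 - 2/5 * -8 = -7 - -16/5 = -19/5.

-19/5


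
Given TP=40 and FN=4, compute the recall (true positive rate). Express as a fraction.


Recall = TP / (TP + FN) = 40 / 44 = 10/11.

10/11


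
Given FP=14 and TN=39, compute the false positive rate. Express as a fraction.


FPR = FP / (FP + TN) = 14 / 53 = 14/53.

14/53


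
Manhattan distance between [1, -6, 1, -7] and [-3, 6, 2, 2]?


d = sum of absolute differences: |1--3|=4 + |-6-6|=12 + |1-2|=1 + |-7-2|=9 = 26.

26


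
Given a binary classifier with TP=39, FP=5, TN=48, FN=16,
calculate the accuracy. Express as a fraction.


Accuracy = (TP + TN) / (TP + TN + FP + FN) = (39 + 48) / 108 = 29/36.

29/36


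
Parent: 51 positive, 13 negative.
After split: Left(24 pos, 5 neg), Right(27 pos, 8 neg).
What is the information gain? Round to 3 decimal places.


H(parent) = 0.7281. H(left) = 0.6632, H(right) = 0.7755. Weighted = (29/64)*0.6632 + (35/64)*0.7755 = 0.7246. IG = 0.7281 - 0.7246 = 0.0035, which rounds to 0.004.

0.004


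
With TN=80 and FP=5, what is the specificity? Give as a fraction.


Specificity = TN / (TN + FP) = 80 / 85 = 16/17.

16/17


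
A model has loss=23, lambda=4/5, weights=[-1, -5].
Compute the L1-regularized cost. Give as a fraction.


L1 norm = sum(|w|) = 6. J = 23 + 4/5 * 6 = 139/5.

139/5


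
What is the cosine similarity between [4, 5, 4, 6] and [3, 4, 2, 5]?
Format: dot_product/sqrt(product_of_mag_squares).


dot = 70. |a|^2 = 93, |b|^2 = 54. cos = 70/sqrt(5022).

70/sqrt(5022)


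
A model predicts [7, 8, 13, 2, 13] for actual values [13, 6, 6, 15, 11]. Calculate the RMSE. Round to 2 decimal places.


MSE = 52.4000. RMSE = sqrt(52.4000) = 7.24.

7.24


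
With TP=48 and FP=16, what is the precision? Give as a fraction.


Precision = TP / (TP + FP) = 48 / 64 = 3/4.

3/4


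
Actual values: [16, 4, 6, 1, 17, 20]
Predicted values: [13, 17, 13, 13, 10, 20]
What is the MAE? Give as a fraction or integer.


MAE = (1/6) * (|16-13|=3 + |4-17|=13 + |6-13|=7 + |1-13|=12 + |17-10|=7 + |20-20|=0). Sum = 42. MAE = 7.

7


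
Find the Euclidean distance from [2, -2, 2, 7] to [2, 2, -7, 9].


d = sqrt(sum of squared differences). (2-2)^2=0, (-2-2)^2=16, (2--7)^2=81, (7-9)^2=4. Sum = 101.

sqrt(101)


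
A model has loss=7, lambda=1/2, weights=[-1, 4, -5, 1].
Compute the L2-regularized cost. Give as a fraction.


L2 sq norm = sum(w^2) = 43. J = 7 + 1/2 * 43 = 57/2.

57/2


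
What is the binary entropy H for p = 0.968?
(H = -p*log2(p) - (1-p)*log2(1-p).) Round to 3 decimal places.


H = -0.968*log2(0.968) - 0.032*log2(0.032) = 0.204.

0.204


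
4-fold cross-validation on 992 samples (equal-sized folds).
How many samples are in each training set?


Each validation fold has 992/4 = 248 samples. Training set = 992 - 248 = 744.

744


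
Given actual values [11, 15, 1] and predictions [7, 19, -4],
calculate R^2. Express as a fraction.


Mean(y) = 9. SS_res = 57. SS_tot = 104. R^2 = 1 - 57/(104) = 47/104.

47/104


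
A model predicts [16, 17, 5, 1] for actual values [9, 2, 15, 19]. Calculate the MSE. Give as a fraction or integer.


MSE = (1/4) * ((9-16)^2=49 + (2-17)^2=225 + (15-5)^2=100 + (19-1)^2=324). Sum = 698. MSE = 349/2.

349/2


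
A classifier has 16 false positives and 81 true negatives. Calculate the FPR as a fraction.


FPR = FP / (FP + TN) = 16 / 97 = 16/97.

16/97


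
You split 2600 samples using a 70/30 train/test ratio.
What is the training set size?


Test set = 2600 * 30% = 780. Training set = 2600 - 780 = 1820.

1820


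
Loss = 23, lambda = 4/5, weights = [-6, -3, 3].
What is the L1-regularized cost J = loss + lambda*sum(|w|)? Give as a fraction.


L1 norm = sum(|w|) = 12. J = 23 + 4/5 * 12 = 163/5.

163/5


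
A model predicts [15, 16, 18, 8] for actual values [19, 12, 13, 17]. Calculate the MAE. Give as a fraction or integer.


MAE = (1/4) * (|19-15|=4 + |12-16|=4 + |13-18|=5 + |17-8|=9). Sum = 22. MAE = 11/2.

11/2


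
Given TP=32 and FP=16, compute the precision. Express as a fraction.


Precision = TP / (TP + FP) = 32 / 48 = 2/3.

2/3


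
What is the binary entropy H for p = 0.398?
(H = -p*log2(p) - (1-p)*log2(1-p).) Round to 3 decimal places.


H = -0.398*log2(0.398) - 0.602*log2(0.602) = 0.970.

0.970


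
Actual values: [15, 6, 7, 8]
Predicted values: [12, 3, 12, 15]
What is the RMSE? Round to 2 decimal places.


MSE = 23.0000. RMSE = sqrt(23.0000) = 4.80.

4.80


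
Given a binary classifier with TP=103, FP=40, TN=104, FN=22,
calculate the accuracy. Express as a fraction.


Accuracy = (TP + TN) / (TP + TN + FP + FN) = (103 + 104) / 269 = 207/269.

207/269


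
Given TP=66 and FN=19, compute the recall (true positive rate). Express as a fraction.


Recall = TP / (TP + FN) = 66 / 85 = 66/85.

66/85


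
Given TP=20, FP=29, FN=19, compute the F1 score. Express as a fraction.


Precision = 20/49 = 20/49. Recall = 20/39 = 20/39. F1 = 2*P*R/(P+R) = 5/11.

5/11


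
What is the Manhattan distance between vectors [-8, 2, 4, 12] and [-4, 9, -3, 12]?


d = sum of absolute differences: |-8--4|=4 + |2-9|=7 + |4--3|=7 + |12-12|=0 = 18.

18


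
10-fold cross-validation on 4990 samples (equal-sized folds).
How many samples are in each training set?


Each validation fold has 4990/10 = 499 samples. Training set = 4990 - 499 = 4491.

4491


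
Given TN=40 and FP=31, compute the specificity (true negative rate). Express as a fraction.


Specificity = TN / (TN + FP) = 40 / 71 = 40/71.

40/71


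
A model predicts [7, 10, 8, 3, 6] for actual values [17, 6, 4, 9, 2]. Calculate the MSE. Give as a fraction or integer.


MSE = (1/5) * ((17-7)^2=100 + (6-10)^2=16 + (4-8)^2=16 + (9-3)^2=36 + (2-6)^2=16). Sum = 184. MSE = 184/5.

184/5


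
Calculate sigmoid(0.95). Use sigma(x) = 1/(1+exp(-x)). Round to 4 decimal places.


sigma(0.95) = 1/(1+e^(-0.95)) = 1/(1+0.386741) = 1/1.386741 = 0.7211.

0.7211


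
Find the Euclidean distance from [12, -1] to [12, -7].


d = sqrt(sum of squared differences). (12-12)^2=0, (-1--7)^2=36. Sum = 36.

6


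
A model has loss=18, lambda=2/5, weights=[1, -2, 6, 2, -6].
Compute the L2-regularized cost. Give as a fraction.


L2 sq norm = sum(w^2) = 81. J = 18 + 2/5 * 81 = 252/5.

252/5


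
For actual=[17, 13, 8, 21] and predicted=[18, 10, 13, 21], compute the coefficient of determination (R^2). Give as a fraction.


Mean(y) = 59/4. SS_res = 35. SS_tot = 371/4. R^2 = 1 - 35/(371/4) = 33/53.

33/53


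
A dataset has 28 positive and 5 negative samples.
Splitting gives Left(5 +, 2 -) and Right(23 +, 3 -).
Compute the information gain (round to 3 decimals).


H(parent) = 0.6136. H(left) = 0.8631, H(right) = 0.5159. Weighted = (7/33)*0.8631 + (26/33)*0.5159 = 0.5895. IG = 0.6136 - 0.5895 = 0.0241, which rounds to 0.024.

0.024


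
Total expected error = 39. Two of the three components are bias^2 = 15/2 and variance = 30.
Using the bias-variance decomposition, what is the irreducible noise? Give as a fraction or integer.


Total error = bias^2 + variance + irreducible noise. So irreducible noise = 39 - 15/2 - 30 = 3/2.

3/2


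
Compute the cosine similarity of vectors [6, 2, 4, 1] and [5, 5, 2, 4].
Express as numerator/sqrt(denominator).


dot = 52. |a|^2 = 57, |b|^2 = 70. cos = 52/sqrt(3990).

52/sqrt(3990)


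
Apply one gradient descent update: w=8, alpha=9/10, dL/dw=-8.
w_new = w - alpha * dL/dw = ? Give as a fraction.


w_new = 8 - 9/10 * -8 = 8 - -36/5 = 76/5.

76/5


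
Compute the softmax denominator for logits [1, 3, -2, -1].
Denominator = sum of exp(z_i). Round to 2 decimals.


Denom = e^1=2.7183 + e^3=20.0855 + e^-2=0.1353 + e^-1=0.3679. Sum = 23.3070, which rounds to 23.31.

23.31


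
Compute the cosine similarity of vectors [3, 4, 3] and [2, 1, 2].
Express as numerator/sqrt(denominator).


dot = 16. |a|^2 = 34, |b|^2 = 9. cos = 16/sqrt(306).

16/sqrt(306)


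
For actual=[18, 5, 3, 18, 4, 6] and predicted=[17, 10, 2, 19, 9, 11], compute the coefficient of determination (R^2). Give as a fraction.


Mean(y) = 9. SS_res = 78. SS_tot = 248. R^2 = 1 - 78/(248) = 85/124.

85/124


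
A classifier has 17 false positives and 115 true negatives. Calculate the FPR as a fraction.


FPR = FP / (FP + TN) = 17 / 132 = 17/132.

17/132


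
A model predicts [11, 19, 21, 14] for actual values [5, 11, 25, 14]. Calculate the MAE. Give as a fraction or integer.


MAE = (1/4) * (|5-11|=6 + |11-19|=8 + |25-21|=4 + |14-14|=0). Sum = 18. MAE = 9/2.

9/2


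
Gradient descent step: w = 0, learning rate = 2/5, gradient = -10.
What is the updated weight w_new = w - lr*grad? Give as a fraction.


w_new = 0 - 2/5 * -10 = 0 - -4 = 4.

4


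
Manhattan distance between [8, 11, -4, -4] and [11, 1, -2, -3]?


d = sum of absolute differences: |8-11|=3 + |11-1|=10 + |-4--2|=2 + |-4--3|=1 = 16.

16


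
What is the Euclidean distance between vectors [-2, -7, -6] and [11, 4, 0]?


d = sqrt(sum of squared differences). (-2-11)^2=169, (-7-4)^2=121, (-6-0)^2=36. Sum = 326.

sqrt(326)


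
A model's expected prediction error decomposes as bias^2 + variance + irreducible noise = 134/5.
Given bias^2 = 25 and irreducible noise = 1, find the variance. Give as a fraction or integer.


Total error = bias^2 + variance + irreducible noise. So variance = 134/5 - 25 - 1 = 4/5.

4/5


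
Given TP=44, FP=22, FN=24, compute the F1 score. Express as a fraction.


Precision = 44/66 = 2/3. Recall = 44/68 = 11/17. F1 = 2*P*R/(P+R) = 44/67.

44/67


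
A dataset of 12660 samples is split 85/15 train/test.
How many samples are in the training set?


Test set = 12660 * 15% = 1899. Training set = 12660 - 1899 = 10761.

10761


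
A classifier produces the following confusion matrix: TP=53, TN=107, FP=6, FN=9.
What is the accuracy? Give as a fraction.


Accuracy = (TP + TN) / (TP + TN + FP + FN) = (53 + 107) / 175 = 32/35.

32/35


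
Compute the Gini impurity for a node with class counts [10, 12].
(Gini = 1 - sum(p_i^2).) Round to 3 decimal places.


Total = 22. Proportions: 10/22, 12/22. sum(p_i^2) = 0.5041. Gini = 1 - 0.5041 = 0.4959, which rounds to 0.496.

0.496


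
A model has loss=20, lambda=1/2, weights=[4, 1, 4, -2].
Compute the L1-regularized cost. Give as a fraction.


L1 norm = sum(|w|) = 11. J = 20 + 1/2 * 11 = 51/2.

51/2


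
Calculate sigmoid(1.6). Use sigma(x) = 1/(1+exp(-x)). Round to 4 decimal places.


sigma(1.6) = 1/(1+e^(-1.6)) = 1/(1+0.201897) = 1/1.201897 = 0.8320.

0.8320


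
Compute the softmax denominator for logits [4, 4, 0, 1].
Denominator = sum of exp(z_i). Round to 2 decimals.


Denom = e^4=54.5982 + e^4=54.5982 + e^0=1.0000 + e^1=2.7183. Sum = 112.9147, which rounds to 112.91.

112.91


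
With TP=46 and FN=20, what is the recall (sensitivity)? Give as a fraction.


Recall = TP / (TP + FN) = 46 / 66 = 23/33.

23/33


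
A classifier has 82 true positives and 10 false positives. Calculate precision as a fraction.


Precision = TP / (TP + FP) = 82 / 92 = 41/46.

41/46


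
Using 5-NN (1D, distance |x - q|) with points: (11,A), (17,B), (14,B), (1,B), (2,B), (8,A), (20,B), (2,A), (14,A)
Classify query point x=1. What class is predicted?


Distances: |11-1|=10, |17-1|=16, |14-1|=13, |1-1|=0, |2-1|=1, |8-1|=7, |20-1|=19, |2-1|=1, |14-1|=13. 5 nearest: (1,B), (2,A), (2,B), (8,A), (11,A). Counts: {'B': 2, 'A': 3}. Majority class: A.

A


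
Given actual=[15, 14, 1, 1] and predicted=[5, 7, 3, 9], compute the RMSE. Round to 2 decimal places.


MSE = 54.2500. RMSE = sqrt(54.2500) = 7.37.

7.37


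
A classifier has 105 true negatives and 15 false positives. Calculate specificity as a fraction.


Specificity = TN / (TN + FP) = 105 / 120 = 7/8.

7/8


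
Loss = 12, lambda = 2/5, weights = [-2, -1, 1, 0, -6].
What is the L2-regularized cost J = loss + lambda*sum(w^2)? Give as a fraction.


L2 sq norm = sum(w^2) = 42. J = 12 + 2/5 * 42 = 144/5.

144/5


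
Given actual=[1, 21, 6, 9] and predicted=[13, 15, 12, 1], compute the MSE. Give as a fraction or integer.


MSE = (1/4) * ((1-13)^2=144 + (21-15)^2=36 + (6-12)^2=36 + (9-1)^2=64). Sum = 280. MSE = 70.

70


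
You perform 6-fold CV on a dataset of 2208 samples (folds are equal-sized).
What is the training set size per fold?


Each validation fold has 2208/6 = 368 samples. Training set = 2208 - 368 = 1840.

1840


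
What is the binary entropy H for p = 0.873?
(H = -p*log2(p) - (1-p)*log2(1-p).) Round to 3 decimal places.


H = -0.873*log2(0.873) - 0.127*log2(0.127) = 0.549.

0.549


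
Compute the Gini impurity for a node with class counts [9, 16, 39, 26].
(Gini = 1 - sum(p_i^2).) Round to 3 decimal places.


Total = 90. Proportions: 9/90, 16/90, 39/90, 26/90. sum(p_i^2) = 0.3128. Gini = 1 - 0.3128 = 0.6872, which rounds to 0.687.

0.687


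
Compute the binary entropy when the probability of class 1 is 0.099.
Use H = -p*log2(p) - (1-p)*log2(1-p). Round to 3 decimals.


H = -0.099*log2(0.099) - 0.901*log2(0.901) = 0.466.

0.466


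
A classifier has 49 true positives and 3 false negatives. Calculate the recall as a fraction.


Recall = TP / (TP + FN) = 49 / 52 = 49/52.

49/52


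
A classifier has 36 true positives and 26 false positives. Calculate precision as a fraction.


Precision = TP / (TP + FP) = 36 / 62 = 18/31.

18/31


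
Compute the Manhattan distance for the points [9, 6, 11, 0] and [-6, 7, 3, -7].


d = sum of absolute differences: |9--6|=15 + |6-7|=1 + |11-3|=8 + |0--7|=7 = 31.

31


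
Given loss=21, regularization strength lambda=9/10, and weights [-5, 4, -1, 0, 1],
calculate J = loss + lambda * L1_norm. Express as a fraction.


L1 norm = sum(|w|) = 11. J = 21 + 9/10 * 11 = 309/10.

309/10


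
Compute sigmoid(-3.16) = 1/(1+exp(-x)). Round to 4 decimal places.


sigma(-3.16) = 1/(1+e^(3.16)) = 1/(1+23.570596) = 1/24.570596 = 0.0407.

0.0407


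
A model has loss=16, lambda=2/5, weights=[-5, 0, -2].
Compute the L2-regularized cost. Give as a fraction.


L2 sq norm = sum(w^2) = 29. J = 16 + 2/5 * 29 = 138/5.

138/5


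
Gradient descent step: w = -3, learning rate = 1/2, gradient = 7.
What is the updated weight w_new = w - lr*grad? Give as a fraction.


w_new = -3 - 1/2 * 7 = -3 - 7/2 = -13/2.

-13/2


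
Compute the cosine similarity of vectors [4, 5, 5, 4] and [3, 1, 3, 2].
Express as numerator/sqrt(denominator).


dot = 40. |a|^2 = 82, |b|^2 = 23. cos = 40/sqrt(1886).

40/sqrt(1886)


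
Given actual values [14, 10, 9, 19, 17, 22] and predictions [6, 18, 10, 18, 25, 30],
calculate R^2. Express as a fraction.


Mean(y) = 91/6. SS_res = 258. SS_tot = 785/6. R^2 = 1 - 258/(785/6) = -763/785.

-763/785


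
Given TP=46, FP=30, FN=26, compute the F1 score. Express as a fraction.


Precision = 46/76 = 23/38. Recall = 46/72 = 23/36. F1 = 2*P*R/(P+R) = 23/37.

23/37


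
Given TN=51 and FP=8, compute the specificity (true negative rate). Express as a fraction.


Specificity = TN / (TN + FP) = 51 / 59 = 51/59.

51/59


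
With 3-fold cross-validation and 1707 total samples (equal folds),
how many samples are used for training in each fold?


Each validation fold has 1707/3 = 569 samples. Training set = 1707 - 569 = 1138.

1138


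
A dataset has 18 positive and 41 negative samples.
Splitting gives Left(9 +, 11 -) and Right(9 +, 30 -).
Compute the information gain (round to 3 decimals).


H(parent) = 0.8874. H(left) = 0.9928, H(right) = 0.7793. Weighted = (20/59)*0.9928 + (39/59)*0.7793 = 0.8517. IG = 0.8874 - 0.8517 = 0.0357, which rounds to 0.036.

0.036


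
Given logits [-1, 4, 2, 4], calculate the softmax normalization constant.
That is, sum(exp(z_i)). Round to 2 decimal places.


Denom = e^-1=0.3679 + e^4=54.5982 + e^2=7.3891 + e^4=54.5982. Sum = 116.9534, which rounds to 116.95.

116.95


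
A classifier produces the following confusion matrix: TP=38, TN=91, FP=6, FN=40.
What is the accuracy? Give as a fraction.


Accuracy = (TP + TN) / (TP + TN + FP + FN) = (38 + 91) / 175 = 129/175.

129/175


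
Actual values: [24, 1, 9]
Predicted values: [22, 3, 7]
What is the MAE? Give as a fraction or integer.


MAE = (1/3) * (|24-22|=2 + |1-3|=2 + |9-7|=2). Sum = 6. MAE = 2.

2


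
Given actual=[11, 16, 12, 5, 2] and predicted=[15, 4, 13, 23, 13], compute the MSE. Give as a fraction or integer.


MSE = (1/5) * ((11-15)^2=16 + (16-4)^2=144 + (12-13)^2=1 + (5-23)^2=324 + (2-13)^2=121). Sum = 606. MSE = 606/5.

606/5


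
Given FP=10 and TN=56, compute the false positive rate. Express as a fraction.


FPR = FP / (FP + TN) = 10 / 66 = 5/33.

5/33


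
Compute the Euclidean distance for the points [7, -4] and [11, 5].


d = sqrt(sum of squared differences). (7-11)^2=16, (-4-5)^2=81. Sum = 97.

sqrt(97)


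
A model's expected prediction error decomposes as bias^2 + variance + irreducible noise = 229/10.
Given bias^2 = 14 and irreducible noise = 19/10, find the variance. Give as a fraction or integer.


Total error = bias^2 + variance + irreducible noise. So variance = 229/10 - 14 - 19/10 = 7.

7


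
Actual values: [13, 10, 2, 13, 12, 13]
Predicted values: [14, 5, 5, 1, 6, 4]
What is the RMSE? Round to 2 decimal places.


MSE = 49.3333. RMSE = sqrt(49.3333) = 7.02.

7.02


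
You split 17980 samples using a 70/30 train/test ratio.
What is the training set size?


Test set = 17980 * 30% = 5394. Training set = 17980 - 5394 = 12586.

12586


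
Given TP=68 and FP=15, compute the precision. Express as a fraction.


Precision = TP / (TP + FP) = 68 / 83 = 68/83.

68/83


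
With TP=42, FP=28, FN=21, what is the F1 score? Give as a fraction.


Precision = 42/70 = 3/5. Recall = 42/63 = 2/3. F1 = 2*P*R/(P+R) = 12/19.

12/19


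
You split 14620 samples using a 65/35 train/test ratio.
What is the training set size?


Test set = 14620 * 35% = 5117. Training set = 14620 - 5117 = 9503.

9503


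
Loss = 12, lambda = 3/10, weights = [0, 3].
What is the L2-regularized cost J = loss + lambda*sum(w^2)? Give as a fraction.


L2 sq norm = sum(w^2) = 9. J = 12 + 3/10 * 9 = 147/10.

147/10


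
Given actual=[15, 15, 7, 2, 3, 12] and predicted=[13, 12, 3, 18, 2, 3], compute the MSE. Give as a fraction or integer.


MSE = (1/6) * ((15-13)^2=4 + (15-12)^2=9 + (7-3)^2=16 + (2-18)^2=256 + (3-2)^2=1 + (12-3)^2=81). Sum = 367. MSE = 367/6.

367/6


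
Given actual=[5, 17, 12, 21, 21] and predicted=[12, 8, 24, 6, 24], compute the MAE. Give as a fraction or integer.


MAE = (1/5) * (|5-12|=7 + |17-8|=9 + |12-24|=12 + |21-6|=15 + |21-24|=3). Sum = 46. MAE = 46/5.

46/5


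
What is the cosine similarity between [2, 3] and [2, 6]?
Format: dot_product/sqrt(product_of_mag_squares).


dot = 22. |a|^2 = 13, |b|^2 = 40. cos = 22/sqrt(520).

22/sqrt(520)


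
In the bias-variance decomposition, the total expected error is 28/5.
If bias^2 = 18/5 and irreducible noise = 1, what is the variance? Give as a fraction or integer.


Total error = bias^2 + variance + irreducible noise. So variance = 28/5 - 18/5 - 1 = 1.

1


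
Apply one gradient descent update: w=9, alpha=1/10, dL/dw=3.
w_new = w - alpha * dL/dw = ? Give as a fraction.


w_new = 9 - 1/10 * 3 = 9 - 3/10 = 87/10.

87/10


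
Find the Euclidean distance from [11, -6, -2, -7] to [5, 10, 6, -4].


d = sqrt(sum of squared differences). (11-5)^2=36, (-6-10)^2=256, (-2-6)^2=64, (-7--4)^2=9. Sum = 365.

sqrt(365)


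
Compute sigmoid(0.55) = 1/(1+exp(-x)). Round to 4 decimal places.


sigma(0.55) = 1/(1+e^(-0.55)) = 1/(1+0.576950) = 1/1.576950 = 0.6341.

0.6341


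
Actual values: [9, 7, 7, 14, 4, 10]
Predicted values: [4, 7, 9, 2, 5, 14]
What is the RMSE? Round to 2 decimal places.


MSE = 31.6667. RMSE = sqrt(31.6667) = 5.63.

5.63


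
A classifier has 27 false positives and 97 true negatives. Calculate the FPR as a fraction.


FPR = FP / (FP + TN) = 27 / 124 = 27/124.

27/124


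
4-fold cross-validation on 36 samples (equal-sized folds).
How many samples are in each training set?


Each validation fold has 36/4 = 9 samples. Training set = 36 - 9 = 27.

27


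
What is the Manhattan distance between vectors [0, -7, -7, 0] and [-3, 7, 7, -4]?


d = sum of absolute differences: |0--3|=3 + |-7-7|=14 + |-7-7|=14 + |0--4|=4 = 35.

35


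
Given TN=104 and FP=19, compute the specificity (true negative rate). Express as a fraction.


Specificity = TN / (TN + FP) = 104 / 123 = 104/123.

104/123


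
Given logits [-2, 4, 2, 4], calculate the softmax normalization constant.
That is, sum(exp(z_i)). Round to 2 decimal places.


Denom = e^-2=0.1353 + e^4=54.5982 + e^2=7.3891 + e^4=54.5982. Sum = 116.7208, which rounds to 116.72.

116.72


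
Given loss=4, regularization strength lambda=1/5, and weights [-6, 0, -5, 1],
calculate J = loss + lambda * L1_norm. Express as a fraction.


L1 norm = sum(|w|) = 12. J = 4 + 1/5 * 12 = 32/5.

32/5


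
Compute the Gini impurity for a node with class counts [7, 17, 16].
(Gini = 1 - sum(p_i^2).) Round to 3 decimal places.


Total = 40. Proportions: 7/40, 17/40, 16/40. sum(p_i^2) = 0.3713. Gini = 1 - 0.3713 = 0.6287, which rounds to 0.629.

0.629


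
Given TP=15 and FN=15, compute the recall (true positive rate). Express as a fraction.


Recall = TP / (TP + FN) = 15 / 30 = 1/2.

1/2


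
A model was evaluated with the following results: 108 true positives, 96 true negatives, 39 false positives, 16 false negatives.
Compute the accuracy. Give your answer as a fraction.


Accuracy = (TP + TN) / (TP + TN + FP + FN) = (108 + 96) / 259 = 204/259.

204/259


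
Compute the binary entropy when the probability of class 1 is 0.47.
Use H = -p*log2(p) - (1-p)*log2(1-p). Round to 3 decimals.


H = -0.47*log2(0.47) - 0.53*log2(0.53) = 0.997.

0.997


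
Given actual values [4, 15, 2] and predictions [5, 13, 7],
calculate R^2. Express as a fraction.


Mean(y) = 7. SS_res = 30. SS_tot = 98. R^2 = 1 - 30/(98) = 34/49.

34/49


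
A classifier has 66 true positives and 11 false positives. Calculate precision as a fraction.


Precision = TP / (TP + FP) = 66 / 77 = 6/7.

6/7


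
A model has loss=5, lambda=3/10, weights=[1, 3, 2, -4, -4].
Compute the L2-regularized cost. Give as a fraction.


L2 sq norm = sum(w^2) = 46. J = 5 + 3/10 * 46 = 94/5.

94/5


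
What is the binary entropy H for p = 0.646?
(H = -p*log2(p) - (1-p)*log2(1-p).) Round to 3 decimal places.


H = -0.646*log2(0.646) - 0.354*log2(0.354) = 0.938.

0.938


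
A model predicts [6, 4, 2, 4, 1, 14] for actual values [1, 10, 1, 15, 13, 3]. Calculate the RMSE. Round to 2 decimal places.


MSE = 74.6667. RMSE = sqrt(74.6667) = 8.64.

8.64


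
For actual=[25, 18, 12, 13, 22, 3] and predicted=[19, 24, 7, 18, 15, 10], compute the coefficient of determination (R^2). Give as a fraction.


Mean(y) = 31/2. SS_res = 220. SS_tot = 627/2. R^2 = 1 - 220/(627/2) = 17/57.

17/57


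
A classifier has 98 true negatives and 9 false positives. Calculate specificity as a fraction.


Specificity = TN / (TN + FP) = 98 / 107 = 98/107.

98/107


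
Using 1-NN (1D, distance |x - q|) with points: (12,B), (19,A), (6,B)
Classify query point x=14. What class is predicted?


Distances: |12-14|=2, |19-14|=5, |6-14|=8. 1 nearest: (12,B). Counts: {'B': 1}. Majority class: B.

B


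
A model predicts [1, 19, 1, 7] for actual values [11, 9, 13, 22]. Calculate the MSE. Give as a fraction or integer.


MSE = (1/4) * ((11-1)^2=100 + (9-19)^2=100 + (13-1)^2=144 + (22-7)^2=225). Sum = 569. MSE = 569/4.

569/4


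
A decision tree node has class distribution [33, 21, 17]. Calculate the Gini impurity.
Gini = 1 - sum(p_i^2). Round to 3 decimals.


Total = 71. Proportions: 33/71, 21/71, 17/71. sum(p_i^2) = 0.3608. Gini = 1 - 0.3608 = 0.6392, which rounds to 0.639.

0.639


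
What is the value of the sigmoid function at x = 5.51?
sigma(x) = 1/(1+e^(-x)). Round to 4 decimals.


sigma(5.51) = 1/(1+e^(-5.51)) = 1/(1+0.004046) = 1/1.004046 = 0.9960.

0.9960


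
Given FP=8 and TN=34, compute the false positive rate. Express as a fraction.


FPR = FP / (FP + TN) = 8 / 42 = 4/21.

4/21


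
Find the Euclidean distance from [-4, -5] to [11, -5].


d = sqrt(sum of squared differences). (-4-11)^2=225, (-5--5)^2=0. Sum = 225.

15


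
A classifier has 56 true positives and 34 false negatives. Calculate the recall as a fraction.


Recall = TP / (TP + FN) = 56 / 90 = 28/45.

28/45


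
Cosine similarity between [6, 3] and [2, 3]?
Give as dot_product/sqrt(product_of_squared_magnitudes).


dot = 21. |a|^2 = 45, |b|^2 = 13. cos = 21/sqrt(585).

21/sqrt(585)


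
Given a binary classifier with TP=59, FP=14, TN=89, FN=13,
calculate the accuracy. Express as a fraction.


Accuracy = (TP + TN) / (TP + TN + FP + FN) = (59 + 89) / 175 = 148/175.

148/175


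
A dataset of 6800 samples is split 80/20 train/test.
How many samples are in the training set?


Test set = 6800 * 20% = 1360. Training set = 6800 - 1360 = 5440.

5440


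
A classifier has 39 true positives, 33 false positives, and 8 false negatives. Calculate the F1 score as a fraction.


Precision = 39/72 = 13/24. Recall = 39/47 = 39/47. F1 = 2*P*R/(P+R) = 78/119.

78/119


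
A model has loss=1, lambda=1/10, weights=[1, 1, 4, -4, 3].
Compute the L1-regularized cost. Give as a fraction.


L1 norm = sum(|w|) = 13. J = 1 + 1/10 * 13 = 23/10.

23/10


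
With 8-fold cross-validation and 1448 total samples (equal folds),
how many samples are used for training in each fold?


Each validation fold has 1448/8 = 181 samples. Training set = 1448 - 181 = 1267.

1267


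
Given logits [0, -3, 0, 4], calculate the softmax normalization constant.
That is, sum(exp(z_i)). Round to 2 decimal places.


Denom = e^0=1.0000 + e^-3=0.0498 + e^0=1.0000 + e^4=54.5982. Sum = 56.6480, which rounds to 56.65.

56.65


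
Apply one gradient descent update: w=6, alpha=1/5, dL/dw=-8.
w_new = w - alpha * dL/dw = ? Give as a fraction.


w_new = 6 - 1/5 * -8 = 6 - -8/5 = 38/5.

38/5


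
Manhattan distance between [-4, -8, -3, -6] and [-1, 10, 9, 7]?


d = sum of absolute differences: |-4--1|=3 + |-8-10|=18 + |-3-9|=12 + |-6-7|=13 = 46.

46


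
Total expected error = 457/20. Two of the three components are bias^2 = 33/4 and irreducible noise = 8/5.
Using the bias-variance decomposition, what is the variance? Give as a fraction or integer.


Total error = bias^2 + variance + irreducible noise. So variance = 457/20 - 33/4 - 8/5 = 13.

13


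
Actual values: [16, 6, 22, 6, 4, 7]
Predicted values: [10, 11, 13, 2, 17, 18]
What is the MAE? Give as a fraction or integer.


MAE = (1/6) * (|16-10|=6 + |6-11|=5 + |22-13|=9 + |6-2|=4 + |4-17|=13 + |7-18|=11). Sum = 48. MAE = 8.

8


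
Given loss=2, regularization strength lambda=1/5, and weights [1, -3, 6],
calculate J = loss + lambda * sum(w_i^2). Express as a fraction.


L2 sq norm = sum(w^2) = 46. J = 2 + 1/5 * 46 = 56/5.

56/5


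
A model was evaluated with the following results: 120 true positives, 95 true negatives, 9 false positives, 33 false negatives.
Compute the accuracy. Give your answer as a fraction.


Accuracy = (TP + TN) / (TP + TN + FP + FN) = (120 + 95) / 257 = 215/257.

215/257


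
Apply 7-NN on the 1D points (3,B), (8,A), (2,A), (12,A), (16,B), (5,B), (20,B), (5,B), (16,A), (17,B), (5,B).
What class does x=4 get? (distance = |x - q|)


Distances: |3-4|=1, |8-4|=4, |2-4|=2, |12-4|=8, |16-4|=12, |5-4|=1, |20-4|=16, |5-4|=1, |16-4|=12, |17-4|=13, |5-4|=1. 7 nearest: (3,B), (5,B), (5,B), (5,B), (2,A), (8,A), (12,A). Counts: {'B': 4, 'A': 3}. Majority class: B.

B


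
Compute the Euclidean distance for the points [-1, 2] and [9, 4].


d = sqrt(sum of squared differences). (-1-9)^2=100, (2-4)^2=4. Sum = 104.

sqrt(104)


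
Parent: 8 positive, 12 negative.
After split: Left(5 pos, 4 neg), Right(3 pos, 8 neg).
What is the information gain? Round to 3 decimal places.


H(parent) = 0.9710. H(left) = 0.9911, H(right) = 0.8454. Weighted = (9/20)*0.9911 + (11/20)*0.8454 = 0.9110. IG = 0.9710 - 0.9110 = 0.0600, which rounds to 0.060.

0.060


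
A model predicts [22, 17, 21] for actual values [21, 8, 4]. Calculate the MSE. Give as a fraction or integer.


MSE = (1/3) * ((21-22)^2=1 + (8-17)^2=81 + (4-21)^2=289). Sum = 371. MSE = 371/3.

371/3


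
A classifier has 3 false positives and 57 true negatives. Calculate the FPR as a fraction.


FPR = FP / (FP + TN) = 3 / 60 = 1/20.

1/20


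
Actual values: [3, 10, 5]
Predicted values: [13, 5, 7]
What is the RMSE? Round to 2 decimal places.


MSE = 43.0000. RMSE = sqrt(43.0000) = 6.56.

6.56


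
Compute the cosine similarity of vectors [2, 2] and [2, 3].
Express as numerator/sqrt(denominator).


dot = 10. |a|^2 = 8, |b|^2 = 13. cos = 10/sqrt(104).

10/sqrt(104)


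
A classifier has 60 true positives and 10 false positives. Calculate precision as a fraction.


Precision = TP / (TP + FP) = 60 / 70 = 6/7.

6/7


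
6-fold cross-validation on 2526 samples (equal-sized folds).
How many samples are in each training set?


Each validation fold has 2526/6 = 421 samples. Training set = 2526 - 421 = 2105.

2105


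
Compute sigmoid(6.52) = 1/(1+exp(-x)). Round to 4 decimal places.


sigma(6.52) = 1/(1+e^(-6.52)) = 1/(1+0.001474) = 1/1.001474 = 0.9985.

0.9985


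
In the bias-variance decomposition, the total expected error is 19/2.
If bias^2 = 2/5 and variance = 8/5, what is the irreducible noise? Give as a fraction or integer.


Total error = bias^2 + variance + irreducible noise. So irreducible noise = 19/2 - 2/5 - 8/5 = 15/2.

15/2


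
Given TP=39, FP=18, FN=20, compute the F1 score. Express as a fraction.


Precision = 39/57 = 13/19. Recall = 39/59 = 39/59. F1 = 2*P*R/(P+R) = 39/58.

39/58


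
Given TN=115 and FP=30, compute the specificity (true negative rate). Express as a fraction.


Specificity = TN / (TN + FP) = 115 / 145 = 23/29.

23/29


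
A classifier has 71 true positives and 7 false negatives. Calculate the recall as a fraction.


Recall = TP / (TP + FN) = 71 / 78 = 71/78.

71/78


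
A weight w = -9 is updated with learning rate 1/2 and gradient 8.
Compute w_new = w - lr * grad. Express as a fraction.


w_new = -9 - 1/2 * 8 = -9 - 4 = -13.

-13


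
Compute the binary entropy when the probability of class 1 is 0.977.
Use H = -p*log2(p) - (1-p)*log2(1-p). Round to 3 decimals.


H = -0.977*log2(0.977) - 0.023*log2(0.023) = 0.158.

0.158


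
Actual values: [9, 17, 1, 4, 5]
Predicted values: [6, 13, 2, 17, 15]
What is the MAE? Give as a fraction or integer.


MAE = (1/5) * (|9-6|=3 + |17-13|=4 + |1-2|=1 + |4-17|=13 + |5-15|=10). Sum = 31. MAE = 31/5.

31/5


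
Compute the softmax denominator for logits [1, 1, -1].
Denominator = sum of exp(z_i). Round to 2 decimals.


Denom = e^1=2.7183 + e^1=2.7183 + e^-1=0.3679. Sum = 5.8045, which rounds to 5.80.

5.80


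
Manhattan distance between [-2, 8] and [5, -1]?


d = sum of absolute differences: |-2-5|=7 + |8--1|=9 = 16.

16


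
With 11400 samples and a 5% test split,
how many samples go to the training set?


Test set = 11400 * 5% = 570. Training set = 11400 - 570 = 10830.

10830


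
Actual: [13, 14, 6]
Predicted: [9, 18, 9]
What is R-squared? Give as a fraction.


Mean(y) = 11. SS_res = 41. SS_tot = 38. R^2 = 1 - 41/(38) = -3/38.

-3/38


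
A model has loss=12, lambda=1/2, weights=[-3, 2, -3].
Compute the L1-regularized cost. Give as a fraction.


L1 norm = sum(|w|) = 8. J = 12 + 1/2 * 8 = 16.

16


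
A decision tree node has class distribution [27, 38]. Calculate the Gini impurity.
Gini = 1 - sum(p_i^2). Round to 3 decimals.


Total = 65. Proportions: 27/65, 38/65. sum(p_i^2) = 0.5143. Gini = 1 - 0.5143 = 0.4857, which rounds to 0.486.

0.486


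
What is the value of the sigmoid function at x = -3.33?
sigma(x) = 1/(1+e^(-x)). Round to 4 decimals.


sigma(-3.33) = 1/(1+e^(3.33)) = 1/(1+27.938342) = 1/28.938342 = 0.0346.

0.0346


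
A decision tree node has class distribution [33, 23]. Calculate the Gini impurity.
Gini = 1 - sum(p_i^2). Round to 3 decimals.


Total = 56. Proportions: 33/56, 23/56. sum(p_i^2) = 0.5159. Gini = 1 - 0.5159 = 0.4841, which rounds to 0.484.

0.484


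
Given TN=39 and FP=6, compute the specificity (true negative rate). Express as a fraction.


Specificity = TN / (TN + FP) = 39 / 45 = 13/15.

13/15


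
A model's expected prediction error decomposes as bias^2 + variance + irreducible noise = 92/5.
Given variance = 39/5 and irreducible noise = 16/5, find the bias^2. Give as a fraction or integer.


Total error = bias^2 + variance + irreducible noise. So bias^2 = 92/5 - 39/5 - 16/5 = 37/5.

37/5


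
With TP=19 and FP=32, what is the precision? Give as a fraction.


Precision = TP / (TP + FP) = 19 / 51 = 19/51.

19/51


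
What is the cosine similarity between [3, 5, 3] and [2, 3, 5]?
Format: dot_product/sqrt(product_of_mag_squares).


dot = 36. |a|^2 = 43, |b|^2 = 38. cos = 36/sqrt(1634).

36/sqrt(1634)


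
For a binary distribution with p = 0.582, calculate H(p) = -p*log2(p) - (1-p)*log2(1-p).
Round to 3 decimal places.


H = -0.582*log2(0.582) - 0.418*log2(0.418) = 0.981.

0.981


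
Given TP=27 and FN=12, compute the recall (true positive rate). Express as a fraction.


Recall = TP / (TP + FN) = 27 / 39 = 9/13.

9/13
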